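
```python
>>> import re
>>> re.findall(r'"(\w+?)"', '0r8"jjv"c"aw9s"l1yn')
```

['jjv', 'aw9s']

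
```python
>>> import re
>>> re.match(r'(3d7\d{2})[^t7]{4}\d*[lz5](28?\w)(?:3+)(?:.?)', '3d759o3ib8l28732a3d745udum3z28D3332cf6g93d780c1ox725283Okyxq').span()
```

The pattern matches the literal '3d7', then exactly 2 of a digit (captured); then exactly 4 of any character except [t7], then zero or more of a digit, then one of [lz5]; then a literal '2', then optionally the literal '8', then a word character (captured); then one or more of a literal '3' (non-capturing group); then optionally any character (non-capturing group).
`re.match` won't scan ahead — the pattern has to work from the very first character.
The match spans [0:16] → '3d759o3ib8l28732'.
Captured: group 1 = '3d759', group 2 = '287'.

(0, 16)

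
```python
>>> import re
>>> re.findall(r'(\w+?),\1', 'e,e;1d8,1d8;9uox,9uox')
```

['e', '1d8', '9uox']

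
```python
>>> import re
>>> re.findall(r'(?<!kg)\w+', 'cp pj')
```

['cp', 'pj']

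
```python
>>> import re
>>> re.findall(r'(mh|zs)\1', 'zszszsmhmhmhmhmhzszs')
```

['zs', 'mh', 'mh', 'zs']

`\1` has to match the exact text group 1 already captured.
Walking the string: at [0:4] match 'zszs', group 1 = 'zs'; at [6:10] match 'mhmh', group 1 = 'mh'; at [10:14] match 'mhmh', group 1 = 'mh'; at [16:20] match 'zszs', group 1 = 'zs'.
With a single group, `findall` returns only what that group captured — 4 items.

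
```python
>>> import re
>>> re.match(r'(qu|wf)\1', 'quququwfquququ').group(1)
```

'qu'

The match spans [0:4] → 'ququ'.
Captured: group 1 = 'qu'.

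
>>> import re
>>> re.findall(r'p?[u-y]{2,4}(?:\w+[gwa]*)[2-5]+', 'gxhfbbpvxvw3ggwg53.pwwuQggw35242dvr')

Pattern: optionally the literal 'p', then 2 to 4 of a character in [u-y]; then one or more of a word character, then zero or more of one of [gwa] (non-capturing group); then one or more of a character in [2-5].
Matches: at [6:18] → 'pvxvw3ggwg53'; at [19:32] → 'pwwuQggw35242'.
With no groups in the pattern, `findall` gives back each whole match — 2 here.

['pvxvw3ggwg53', 'pwwuQggw35242']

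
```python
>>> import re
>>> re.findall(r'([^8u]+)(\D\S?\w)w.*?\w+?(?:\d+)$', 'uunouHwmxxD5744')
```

[('no', 'uH')]

The pattern matches one or more of any character except [8u] (captured); then a non-digit, then optionally a non-whitespace character, then a word character (captured); then a literal 'w', then zero or more of any character (lazy); then one or more of a word character (lazy); then one or more of a digit (non-capturing group); then anchored at the end.
Scanning left to right: at [2:15] match 'nouHwmxxD5744', groups = ('no', 'uH').
`findall` packs the 2 group values into a tuple for every match.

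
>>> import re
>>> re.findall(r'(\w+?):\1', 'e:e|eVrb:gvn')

After group 1 captures some text, `\1` only succeeds where that same text appears again.
Scanning left to right: at [0:3] match 'e:e', group 1 = 'e'.
Because there's exactly one group, `findall` drops the full match and keeps group 1 from the one hit.

['e']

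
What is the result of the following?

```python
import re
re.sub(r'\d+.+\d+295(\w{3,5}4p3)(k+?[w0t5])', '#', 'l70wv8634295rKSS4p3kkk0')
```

The pattern matches one or more of a digit, then one or more of any character; then one or more of a digit, then the literal '295'; then 3 to 5 of a word character, then the literal '4p3' (captured); then one or more of a literal 'k' (lazy), then one of [w0t5] (captured).
Matches: at [1:23] → '70wv8634295rKSS4p3kkk0'.
Every occurrence is swapped for '#'.

'l#'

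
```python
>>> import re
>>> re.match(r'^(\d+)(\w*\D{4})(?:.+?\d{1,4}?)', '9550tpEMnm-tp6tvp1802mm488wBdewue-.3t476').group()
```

'9550tpEMnm-tp6tvp1'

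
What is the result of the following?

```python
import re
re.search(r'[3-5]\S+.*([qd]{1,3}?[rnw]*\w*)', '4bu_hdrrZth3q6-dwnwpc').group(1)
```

The match spans [0:21] → '4bu_hdrrZth3q6-dwnwpc'.
Captured: group 1 = 'dwnwpc'.

'dwnwpc'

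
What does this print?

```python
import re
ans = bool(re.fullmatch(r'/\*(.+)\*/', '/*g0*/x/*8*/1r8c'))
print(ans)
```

For `fullmatch`, every character of the input must be accounted for by the pattern.
Here the string isn't matched end-to-end, so the call returns None, and `bool(None)` is False.

False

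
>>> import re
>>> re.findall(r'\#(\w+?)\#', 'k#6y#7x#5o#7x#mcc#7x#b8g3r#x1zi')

Because there's exactly one group, `findall` drops the full match and keeps group 1 from each hit.

['6y', '5o', 'mcc', 'b8g3r']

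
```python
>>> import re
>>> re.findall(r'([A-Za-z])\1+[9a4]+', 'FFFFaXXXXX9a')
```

After group 1 captures some text, `\1` only succeeds where that same text appears again.
One capturing group, so `findall` returns just the captured substring from each match — 2 in all.

['F', 'X']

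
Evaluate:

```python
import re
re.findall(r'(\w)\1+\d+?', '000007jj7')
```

The backreference `\1` re-matches whatever the first group consumed, character for character.
Walking the string: at [0:6] match '000007', group 1 = '0'; at [6:9] match 'jj7', group 1 = 'j'.
With a single group, `findall` returns only what that group captured — 2 items.

['0', 'j']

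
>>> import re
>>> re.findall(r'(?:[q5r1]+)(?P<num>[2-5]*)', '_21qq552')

['2']

With a single group, `findall` returns only what that group captured — 1 item.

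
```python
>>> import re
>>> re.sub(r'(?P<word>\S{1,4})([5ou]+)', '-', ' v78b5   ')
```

This matches 1 to 4 of a non-whitespace character (captured as 'word'); then one or more of one of [5ou] (captured).
Matches: at [1:6] → 'v78b5'.
Each match is replaced by '-'.

' -   '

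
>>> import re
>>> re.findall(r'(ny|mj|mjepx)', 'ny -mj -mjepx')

`|` is ordered: at each position the engine commits to the first alternative that works.
`findall` collects group 1 from each match (3 total).

['ny', 'mj', 'mj']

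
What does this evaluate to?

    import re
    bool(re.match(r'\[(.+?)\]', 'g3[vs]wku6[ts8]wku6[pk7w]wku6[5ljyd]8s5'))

`re.match` won't scan ahead — the pattern has to work from the very first character.
Here the string doesn't start with a match, so the call returns None, and `bool(None)` is False.

False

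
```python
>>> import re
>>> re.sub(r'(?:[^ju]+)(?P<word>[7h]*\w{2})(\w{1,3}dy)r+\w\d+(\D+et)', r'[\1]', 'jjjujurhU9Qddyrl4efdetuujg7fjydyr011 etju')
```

The replacement refers to a captured group, so each match is rewritten using its own captured text.

'jjjuju[9Q]uuj[fj]ju'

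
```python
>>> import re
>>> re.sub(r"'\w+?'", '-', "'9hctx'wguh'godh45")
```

"-wguh'godh45"

Matches: at [0:7] → "'9hctx'".
Each match is replaced by '-'.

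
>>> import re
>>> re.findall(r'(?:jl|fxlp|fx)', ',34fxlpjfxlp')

['fxlp', 'fxlp']

Alternation isn't longest-match — the leftmost alternative that fits at this position is chosen.
Walking the string: at [3:7] → 'fxlp'; at [8:12] → 'fxlp'.
Since nothing is captured, `findall` lists the 2 matched substrings directly.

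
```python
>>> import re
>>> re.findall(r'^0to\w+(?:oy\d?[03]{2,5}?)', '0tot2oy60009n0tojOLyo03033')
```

['0tot2oy600']

Pattern: anchored at the start of the string; then the literal '0to', then one or more of a word character; then the literal 'oy', then optionally a digit, then 2 to 5 of one of [03] (lazy) (non-capturing group).
A `+?`/`*?`/`{m,n}?` starts at its minimum and grows only as far as needed for what follows to match.
Matches: at [0:10] → '0tot2oy600'.
With no groups in the pattern, `findall` gives back each whole match — 1 here.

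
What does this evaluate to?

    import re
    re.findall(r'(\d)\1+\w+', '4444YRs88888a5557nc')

['4']

`\1` is not a pattern — it's the concrete string captured by group 1, re-applied verbatim.
Scanning left to right: at [0:19] match '4444YRs88888a5557nc', group 1 = '4'.
Because there's exactly one group, `findall` drops the full match and keeps group 1 from the one hit.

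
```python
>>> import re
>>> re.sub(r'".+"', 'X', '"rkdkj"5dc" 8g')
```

Matches: at [0:11] → '"rkdkj"5dc"'.
Each match is replaced by 'X'.

'X 8g'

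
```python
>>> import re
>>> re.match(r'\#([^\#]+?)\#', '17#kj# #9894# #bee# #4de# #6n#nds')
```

With `match`, the pattern is implicitly anchored at the beginning.
Here position 0 doesn't satisfy it, so the call returns None.

None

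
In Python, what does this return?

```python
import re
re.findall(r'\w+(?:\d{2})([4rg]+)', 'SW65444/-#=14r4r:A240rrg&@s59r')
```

['4', 'rrg', 'r']

Pattern: one or more of a word character; then exactly 2 of a digit (non-capturing group); then one or more of one of [4rg] (captured).
Matches: at [0:7] match 'SW65444', group 1 = '4'; at [17:24] match 'A240rrg', group 1 = 'rrg'; at [26:30] match 's59r', group 1 = 'r'.
Because there's exactly one group, `findall` drops the full match and keeps group 1 from each hit.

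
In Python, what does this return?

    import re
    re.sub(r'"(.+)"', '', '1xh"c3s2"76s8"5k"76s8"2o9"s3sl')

'1xhs3sl'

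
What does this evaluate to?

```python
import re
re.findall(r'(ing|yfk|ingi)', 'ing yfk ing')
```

['ing', 'yfk', 'ing']

One capturing group, so `findall` returns just the captured substring from each match — 3 in all.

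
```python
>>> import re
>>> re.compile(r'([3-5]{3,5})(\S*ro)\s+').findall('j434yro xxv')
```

The pattern matches 3 to 5 of a character in [3-5] (captured); then zero or more of a non-whitespace character, then the literal 'ro' (captured); then one or more of whitespace.
Scanning left to right: at [1:8] match '434yro ', groups = ('434', 'yro').
With 2 capturing groups, `findall` returns a 2-tuple per match.

[('434', 'yro')]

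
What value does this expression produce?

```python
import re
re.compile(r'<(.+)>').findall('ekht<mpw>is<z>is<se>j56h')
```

['mpw>is<z>is<se']

One capturing group, so `findall` returns just the captured substring from the one match — 1 in all.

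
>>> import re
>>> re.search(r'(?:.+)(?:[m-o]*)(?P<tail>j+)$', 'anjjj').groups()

Pattern: one or more of any character (non-capturing group); then zero or more of a character in [m-o] (non-capturing group); then one or more of a literal 'j' (captured as 'tail'); then anchored at the end.
`re.search` scans for the first position where the pattern succeeds.
The match spans [0:5] → 'anjjj'.
Captured: group 1 = 'j'.

('j',)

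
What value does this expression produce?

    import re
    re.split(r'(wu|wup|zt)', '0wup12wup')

['0', 'wu', 'p12', 'wu', 'p']

Alternation isn't longest-match — the leftmost alternative that fits at this position is chosen.
Matches to split on: at [1:3] → 'wu'; at [6:8] → 'wu'.
`re.split` interleaves the captured-group text with the surrounding fragments.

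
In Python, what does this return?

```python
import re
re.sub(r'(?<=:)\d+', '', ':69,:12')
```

The positive lookaround only admits positions where the adjacent text matches; those characters stay outside the span.
Matches: at [1:3] → '69'; at [5:7] → '12'.
Every occurrence is swapped for ''.

':,:'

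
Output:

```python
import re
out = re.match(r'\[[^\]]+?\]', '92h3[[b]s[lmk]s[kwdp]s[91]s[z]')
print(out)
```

`re.match` won't scan ahead — the pattern has to work from the very first character.
Here the string doesn't start with a match, so the call returns None.

None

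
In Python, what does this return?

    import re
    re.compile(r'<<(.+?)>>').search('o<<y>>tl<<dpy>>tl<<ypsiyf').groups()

('y',)

The match spans [1:6] → '<<y>>'.
Captured: group 1 = 'y'.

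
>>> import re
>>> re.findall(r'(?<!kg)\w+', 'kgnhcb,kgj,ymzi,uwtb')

['kgnhcb', 'kgj', 'ymzi', 'uwtb']

The negative lookahead/lookbehind blocks any match where the forbidden context is present.
Walking the string: at [0:6] → 'kgnhcb'; at [7:10] → 'kgj'; at [11:15] → 'ymzi'; at [16:20] → 'uwtb'.
`findall` yields the raw match text (4 of them) because the pattern has no groups.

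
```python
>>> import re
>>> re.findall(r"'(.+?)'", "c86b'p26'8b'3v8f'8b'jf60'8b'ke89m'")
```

['p26', '3v8f', 'jf60', 'ke89m']

A non-greedy quantifier consumes as few characters as it can — just enough that the remainder of the pattern still matches from where it stops; whatever follows it matches normally.
Scanning left to right: at [4:9] match "'p26'", group 1 = 'p26'; at [11:17] match "'3v8f'", group 1 = '3v8f'; at [19:25] match "'jf60'", group 1 = 'jf60'; at [27:34] match "'ke89m'", group 1 = 'ke89m'.
`findall` collects group 1 from each match (4 total).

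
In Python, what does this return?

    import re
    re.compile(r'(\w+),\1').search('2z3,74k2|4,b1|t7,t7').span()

`\1` has to match the exact text group 1 already captured.
`search` walks the string left to right and returns the first match it finds.
The match spans [14:19] → 't7,t7'.
Captured: group 1 = 't7'.

(14, 19)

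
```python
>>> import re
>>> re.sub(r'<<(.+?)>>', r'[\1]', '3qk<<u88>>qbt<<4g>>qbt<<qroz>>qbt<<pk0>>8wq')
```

With the lazy modifier that quantifier settles for the fewest repetitions that let the rest of the pattern succeed (the atoms after it are unaffected and can still be greedy).
The replacement refers to a captured group, so each match is rewritten using its own captured text.

'3qk[u88]qbt[4g]qbt[qroz]qbt[pk0]8wq'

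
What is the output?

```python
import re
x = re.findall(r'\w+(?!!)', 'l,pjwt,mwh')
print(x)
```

Because the assertion is negative and zero-width, positions next to the forbidden text are skipped.
With no groups in the pattern, `findall` gives back each whole match — 3 here.

['l', 'pjwt', 'mwh']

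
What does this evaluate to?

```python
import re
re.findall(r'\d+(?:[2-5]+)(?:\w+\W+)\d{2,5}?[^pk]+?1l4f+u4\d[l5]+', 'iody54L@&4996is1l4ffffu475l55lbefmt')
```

The pattern matches one or more of a digit; then one or more of a character in [2-5] (non-capturing group); then one or more of a word character, then one or more of a non-word character (non-capturing group); then 2 to 5 of a digit (lazy); then one or more of any character except [pk] (lazy), then the literal '1l4', then one or more of a literal 'f'; then the literal 'u4', then a digit, then one or more of one of [l5].
Walking the string: at [4:30] → '54L@&4996is1l4ffffu475l55l'.
Since nothing is captured, `findall` lists the 1 matched substring directly.

['54L@&4996is1l4ffffu475l55l']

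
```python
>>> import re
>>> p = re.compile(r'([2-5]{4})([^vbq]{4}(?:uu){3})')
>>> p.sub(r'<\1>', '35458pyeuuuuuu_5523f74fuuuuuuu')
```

The replacement refers to a captured group, so each match is rewritten using its own captured text.

'<3545>_<5523>u'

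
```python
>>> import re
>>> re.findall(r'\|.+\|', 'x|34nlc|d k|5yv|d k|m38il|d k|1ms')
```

['|34nlc|d k|5yv|d k|m38il|d k|']

Walking the string: at [1:30] → '|34nlc|d k|5yv|d k|m38il|d k|'.
No capturing groups, so `findall` returns the 1 full match string.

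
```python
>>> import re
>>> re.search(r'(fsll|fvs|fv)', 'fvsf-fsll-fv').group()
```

'fvs'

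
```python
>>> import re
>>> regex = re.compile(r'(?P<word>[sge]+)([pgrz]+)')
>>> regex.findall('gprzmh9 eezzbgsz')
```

Pattern: one or more of one of [sge] (captured as 'word'); then one or more of one of [pgrz] (captured).
Scanning left to right: at [0:4] match 'gprz', groups = ('g', 'prz'); at [8:12] match 'eezz', groups = ('ee', 'zz'); at [13:16] match 'gsz', groups = ('gs', 'z').
`findall` packs the 2 group values into a tuple for every match.

[('g', 'prz'), ('ee', 'zz'), ('gs', 'z')]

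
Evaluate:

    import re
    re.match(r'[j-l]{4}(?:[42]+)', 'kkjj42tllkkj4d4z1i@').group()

'kkjj42'

`re.match` only tries the pattern at the start of the string.
The match spans [0:6] → 'kkjj42'.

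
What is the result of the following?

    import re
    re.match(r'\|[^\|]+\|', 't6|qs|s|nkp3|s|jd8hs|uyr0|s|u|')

`re.match` won't scan ahead — the pattern has to work from the very first character.
Here the string doesn't start with a match, so the call returns None.

None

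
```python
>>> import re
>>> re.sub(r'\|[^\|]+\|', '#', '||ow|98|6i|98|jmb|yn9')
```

'|#98#98#yn9'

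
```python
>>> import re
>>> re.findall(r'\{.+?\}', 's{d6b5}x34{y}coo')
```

With no groups in the pattern, `findall` gives back each whole match — 2 here.

['{d6b5}', '{y}']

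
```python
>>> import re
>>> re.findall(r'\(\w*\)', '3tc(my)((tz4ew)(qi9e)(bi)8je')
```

['(my)', '(tz4ew)', '(qi9e)', '(bi)']

Scanning left to right: at [3:7] → '(my)'; at [8:15] → '(tz4ew)'; at [15:21] → '(qi9e)'; at [21:25] → '(bi)'.
Since nothing is captured, `findall` lists the 4 matched substrings directly.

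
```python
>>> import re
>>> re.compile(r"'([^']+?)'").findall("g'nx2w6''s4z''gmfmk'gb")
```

['nx2w6', 's4z', 'gmfmk']

Because there's exactly one group, `findall` drops the full match and keeps group 1 from each hit.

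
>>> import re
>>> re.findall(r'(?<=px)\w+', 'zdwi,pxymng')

['ymng']

Because the assertion is zero-width, the text it checks is not consumed and won't appear in the result.
Scanning left to right: at [7:11] → 'ymng'.
No capturing groups, so `findall` returns the 1 full match string.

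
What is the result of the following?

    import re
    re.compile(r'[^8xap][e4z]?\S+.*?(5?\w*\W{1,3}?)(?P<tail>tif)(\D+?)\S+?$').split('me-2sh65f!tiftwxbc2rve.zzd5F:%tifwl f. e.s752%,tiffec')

['', 's752%,', 'tif', 'f', '']

Pattern: any character except [8xap]; then optionally one of [e4z], then one or more of a non-whitespace character, then zero or more of any character (lazy); then optionally the literal '5', then zero or more of a word character, then 1 to 3 of a non-word character (lazy) (captured); then the literal 't', then the literal 'if' (captured as 'tail'); then one or more of a non-digit (lazy) (captured); then one or more of a non-whitespace character (lazy); then anchored at the end.
Matches to split on: at [0:53] → 'me-2sh65f!tiftwxbc2rve.zzd5F:%tifwl f. e.s752%,tiffec'.
With a capturing group present, the delimiter's captured portion is kept in the result list.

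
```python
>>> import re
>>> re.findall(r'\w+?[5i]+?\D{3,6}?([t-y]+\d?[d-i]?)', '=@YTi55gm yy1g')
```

['yy1g']

Lazy quantifiers expand one character at a time until the remainder of the pattern can match.
With a single group, `findall` returns only what that group captured — 1 item.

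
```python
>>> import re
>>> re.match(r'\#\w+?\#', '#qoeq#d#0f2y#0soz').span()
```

(0, 6)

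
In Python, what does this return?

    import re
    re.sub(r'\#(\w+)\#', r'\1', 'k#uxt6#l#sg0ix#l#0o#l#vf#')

The replacement refers to a captured group, so each match is rewritten using its own captured text.

'kuxt6lsg0ixl0olvf'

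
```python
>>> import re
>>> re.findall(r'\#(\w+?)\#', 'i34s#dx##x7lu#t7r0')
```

['dx', 'x7lu']

With a single group, `findall` returns only what that group captured — 2 items.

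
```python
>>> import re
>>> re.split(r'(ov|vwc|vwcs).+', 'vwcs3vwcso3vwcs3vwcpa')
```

['', 'vwc', '']

Alternation isn't longest-match — the leftmost alternative that fits at this position is chosen.
The group in the pattern means `split` returns the separators' captures alongside the pieces.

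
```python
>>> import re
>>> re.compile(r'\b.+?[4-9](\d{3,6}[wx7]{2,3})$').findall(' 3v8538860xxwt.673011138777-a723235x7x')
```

['23235x7x']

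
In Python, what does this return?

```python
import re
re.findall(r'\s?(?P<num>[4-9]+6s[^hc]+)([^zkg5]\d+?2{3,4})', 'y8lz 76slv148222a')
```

[('76slv1', '48222')]

This matches optionally whitespace; then one or more of a character in [4-9], then the literal '6s', then one or more of any character except [hc] (captured as 'num'); then any character except [zkg5], then one or more of a digit (lazy), then 3 to 4 of a literal '2' (captured).
`findall` packs the 2 group values into a tuple for every match.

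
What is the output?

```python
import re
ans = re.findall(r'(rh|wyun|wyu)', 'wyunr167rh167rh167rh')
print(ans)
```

['wyun', 'rh', 'rh', 'rh']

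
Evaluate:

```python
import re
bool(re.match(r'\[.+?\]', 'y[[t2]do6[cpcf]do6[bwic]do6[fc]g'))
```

False

`re.match` won't scan ahead — the pattern has to work from the very first character.
Here the string doesn't start with a match, so the call returns None, and `bool(None)` is False.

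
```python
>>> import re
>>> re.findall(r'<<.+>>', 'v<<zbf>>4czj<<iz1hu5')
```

['<<zbf>>']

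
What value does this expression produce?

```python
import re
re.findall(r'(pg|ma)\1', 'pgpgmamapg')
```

['pg', 'ma']

`\1` is not a pattern — it's the concrete string captured by group 1, re-applied verbatim.
Because there's exactly one group, `findall` drops the full match and keeps group 1 from each hit.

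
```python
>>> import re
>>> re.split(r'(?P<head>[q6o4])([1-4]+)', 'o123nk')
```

['', 'o', '123', 'nk']

The pattern matches one of [q6o4] (captured as 'head'); then one or more of a character in [1-4] (captured).
Matches to split on: at [0:4] → 'o123'.
Because the pattern has a capturing group, `split` also inserts each captured text between the pieces.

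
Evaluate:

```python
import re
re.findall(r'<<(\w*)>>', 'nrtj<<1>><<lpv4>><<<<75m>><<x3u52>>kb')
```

Scanning left to right: at [4:9] match '<<1>>', group 1 = '1'; at [9:17] match '<<lpv4>>', group 1 = 'lpv4'; at [19:26] match '<<75m>>', group 1 = '75m'; at [26:35] match '<<x3u52>>', group 1 = 'x3u52'.
One capturing group, so `findall` returns just the captured substring from each match — 4 in all.

['1', 'lpv4', '75m', 'x3u52']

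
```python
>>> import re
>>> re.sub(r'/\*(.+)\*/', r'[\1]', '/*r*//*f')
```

The replacement refers to a captured group, so each match is rewritten using its own captured text.

'[r]/*f'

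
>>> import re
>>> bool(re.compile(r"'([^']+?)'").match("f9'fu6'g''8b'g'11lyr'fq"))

False

`match` is anchored at position 0; if the pattern doesn't fit there, it returns None.
Here the string doesn't start with a match, so the call returns None, and `bool(None)` is False.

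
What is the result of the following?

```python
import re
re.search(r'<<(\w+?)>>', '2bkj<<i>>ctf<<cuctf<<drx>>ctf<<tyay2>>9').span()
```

(4, 9)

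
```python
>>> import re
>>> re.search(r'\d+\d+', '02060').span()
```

(0, 5)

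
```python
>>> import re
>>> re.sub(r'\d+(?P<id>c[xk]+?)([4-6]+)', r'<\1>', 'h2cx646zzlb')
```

This matches one or more of a digit; then a literal 'c', then one or more of one of [xk] (lazy) (captured as 'id'); then one or more of a character in [4-6] (captured).
`\1` in the replacement pulls in group 1's text for each match.

'h<cx>zzlb'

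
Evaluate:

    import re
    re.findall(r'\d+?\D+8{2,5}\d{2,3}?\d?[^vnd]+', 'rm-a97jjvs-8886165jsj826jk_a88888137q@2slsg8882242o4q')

This matches one or more of a digit (lazy); then one or more of a non-digit; then 2 to 5 of the literal '8', then 2 to 3 of a digit (lazy), then optionally a digit; then one or more of any character except [vnd].
Scanning left to right: at [4:53] → '97jjvs-8886165jsj826jk_a88888137q@2slsg8882242o4q'.
No capturing groups, so `findall` returns the 1 full match string.

['97jjvs-8886165jsj826jk_a88888137q@2slsg8882242o4q']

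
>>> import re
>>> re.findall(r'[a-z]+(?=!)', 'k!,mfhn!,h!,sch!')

The lookaround is zero-width — it requires the adjacent text to match without consuming it, so the asserted text isn't part of the match.
Since nothing is captured, `findall` lists the 4 matched substrings directly.

['k', 'mfhn', 'h', 'sch']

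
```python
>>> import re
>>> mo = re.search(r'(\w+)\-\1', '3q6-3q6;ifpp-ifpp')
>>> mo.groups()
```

The match spans [0:7] → '3q6-3q6'.
Captured: group 1 = '3q6'.

('3q6',)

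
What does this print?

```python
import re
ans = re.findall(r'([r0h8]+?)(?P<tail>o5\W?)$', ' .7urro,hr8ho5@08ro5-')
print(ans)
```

Pattern: one or more of one of [r0h8] (lazy) (captured); then the literal 'o5', then optionally a non-word character (captured as 'tail'); then anchored at the end.
2 groups means the one result is a tuple of 2 captured strings — 1 here.

[('08r', 'o5-')]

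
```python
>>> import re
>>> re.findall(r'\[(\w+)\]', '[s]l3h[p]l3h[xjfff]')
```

Matches: at [0:3] match '[s]', group 1 = 's'; at [6:9] match '[p]', group 1 = 'p'; at [12:19] match '[xjfff]', group 1 = 'xjfff'.
With a single group, `findall` returns only what that group captured — 3 items.

['s', 'p', 'xjfff']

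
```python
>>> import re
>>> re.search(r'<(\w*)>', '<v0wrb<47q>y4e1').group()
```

'<47q>'

`search` walks the string left to right and returns the first match it finds.
The match spans [6:11] → '<47q>'.
Captured: group 1 = '47q'.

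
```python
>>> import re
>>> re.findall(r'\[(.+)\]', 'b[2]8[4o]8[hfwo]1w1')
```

['2]8[4o]8[hfwo']

With a single group, `findall` returns only what that group captured — 1 item.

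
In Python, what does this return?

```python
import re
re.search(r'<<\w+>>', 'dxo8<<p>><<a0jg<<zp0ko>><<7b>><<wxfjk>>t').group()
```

'<<p>>'

`re.search` scans for the first position where the pattern succeeds.
The match spans [4:9] → '<<p>>'.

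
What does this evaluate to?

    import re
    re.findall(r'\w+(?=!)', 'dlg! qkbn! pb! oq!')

['dlg', 'qkbn', 'pb', 'oq']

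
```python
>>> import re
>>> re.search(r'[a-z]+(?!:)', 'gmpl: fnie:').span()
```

(0, 3)

Because the assertion is negative and zero-width, positions next to the forbidden text are skipped.
The match spans [0:3] → 'gmp'.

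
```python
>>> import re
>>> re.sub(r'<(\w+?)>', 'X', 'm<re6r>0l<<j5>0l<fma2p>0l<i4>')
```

'mX0l<X0lX0lX'

`sub` substitutes 'X' at each match site.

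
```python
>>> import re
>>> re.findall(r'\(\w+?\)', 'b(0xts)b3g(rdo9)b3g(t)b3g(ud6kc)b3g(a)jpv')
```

['(0xts)', '(rdo9)', '(t)', '(ud6kc)', '(a)']

No capturing groups, so `findall` returns the 5 full match strings.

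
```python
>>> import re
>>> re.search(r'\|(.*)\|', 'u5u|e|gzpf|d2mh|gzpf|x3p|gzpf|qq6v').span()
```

The match spans [3:30] → '|e|gzpf|d2mh|gzpf|x3p|gzpf|'.

(3, 30)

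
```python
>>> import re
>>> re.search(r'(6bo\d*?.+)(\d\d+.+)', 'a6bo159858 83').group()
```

The pattern matches the literal '6bo', then zero or more of a digit (lazy), then one or more of any character (captured); then a digit, then one or more of a digit, then one or more of any character (captured).
`search` walks the string left to right and returns the first match it finds.
The match spans [1:13] → '6bo159858 83'.
Captured: group 1 = '6bo1598', group 2 = '58 83'.

'6bo159858 83'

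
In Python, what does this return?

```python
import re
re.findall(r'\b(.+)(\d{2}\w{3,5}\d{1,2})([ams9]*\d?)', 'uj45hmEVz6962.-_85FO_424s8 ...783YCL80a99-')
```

This matches a word boundary (`\b`, zero-width); then one or more of any character (captured); then exactly 2 of a digit, then 3 to 5 of a word character, then 1 to 2 of a digit (captured); then zero or more of one of [ams9], then optionally a digit (captured).
`findall` packs the 3 group values into a tuple for every match.

[('uj45hmEVz6962.-_85FO_424s8 ...7', '83YCL80', 'a99')]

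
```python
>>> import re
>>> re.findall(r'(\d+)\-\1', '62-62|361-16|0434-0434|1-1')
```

A backreference is literal: `\1` must see the identical characters the first group matched.
Scanning left to right: at [0:5] match '62-62', group 1 = '62'; at [8:11] match '1-1', group 1 = '1'; at [13:22] match '0434-0434', group 1 = '0434'; at [23:26] match '1-1', group 1 = '1'.
With a single group, `findall` returns only what that group captured — 4 items.

['62', '1', '0434', '1']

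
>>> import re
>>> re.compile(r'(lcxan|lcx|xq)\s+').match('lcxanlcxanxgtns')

None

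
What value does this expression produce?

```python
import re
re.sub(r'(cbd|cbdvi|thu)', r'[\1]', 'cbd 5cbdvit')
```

The regex engine tests alternatives in the order written; an earlier branch that matches wins even if a later one would match more.
Matches: at [0:3] → 'cbd'; at [5:8] → 'cbd'.
The replacement refers to a captured group, so each match is rewritten using its own captured text.

'[cbd] 5[cbd]vit'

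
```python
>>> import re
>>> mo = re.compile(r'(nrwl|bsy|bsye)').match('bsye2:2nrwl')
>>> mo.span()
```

Alternation tries branches left to right and keeps the first one that lets the overall match succeed at that position.
With `match`, the pattern is implicitly anchored at the beginning.
The match spans [0:3] → 'bsy'.
Captured: group 1 = 'bsy'.

(0, 3)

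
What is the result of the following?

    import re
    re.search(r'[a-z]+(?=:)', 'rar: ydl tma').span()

Lookahead/lookbehind check context without consuming it, so the matched span excludes the asserted characters.
The match spans [0:3] → 'rar'.

(0, 3)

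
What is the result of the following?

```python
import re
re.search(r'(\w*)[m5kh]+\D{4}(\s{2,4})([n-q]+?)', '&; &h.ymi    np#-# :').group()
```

The pattern matches zero or more of a word character (captured); then one or more of one of [m5kh], then exactly 4 of a non-digit; then 2 to 4 of whitespace (captured); then one or more of a character in [n-q] (lazy) (captured).
`re.search` scans for the first position where the pattern succeeds.
The match spans [4:14] → 'h.ymi    n'.
Captured: group 1 = '', group 2 = '    ', group 3 = 'n'.

'h.ymi    n'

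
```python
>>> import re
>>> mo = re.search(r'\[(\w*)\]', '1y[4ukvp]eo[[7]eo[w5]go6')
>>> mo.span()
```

(2, 9)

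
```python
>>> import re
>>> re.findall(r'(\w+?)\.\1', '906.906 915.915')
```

['906', '915']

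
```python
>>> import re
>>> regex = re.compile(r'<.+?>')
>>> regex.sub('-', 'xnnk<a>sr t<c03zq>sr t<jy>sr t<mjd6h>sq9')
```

'xnnk-sr t-sr t-sr t-sq9'

Every occurrence is swapped for '-'.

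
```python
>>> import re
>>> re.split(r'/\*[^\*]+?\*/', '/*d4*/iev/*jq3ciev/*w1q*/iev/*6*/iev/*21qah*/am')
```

Matches to split on: at [0:6] → '/*d4*/'; at [18:25] → '/*w1q*/'; at [28:33] → '/*6*/'; at [36:45] → '/*21qah*/'.
Splitting on the pattern gives 5 pieces.

['', 'iev/*jq3ciev', 'iev', 'iev', 'am']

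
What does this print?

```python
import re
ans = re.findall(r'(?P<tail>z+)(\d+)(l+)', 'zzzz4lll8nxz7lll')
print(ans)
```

[('zzzz', '4', 'lll'), ('z', '7', 'lll')]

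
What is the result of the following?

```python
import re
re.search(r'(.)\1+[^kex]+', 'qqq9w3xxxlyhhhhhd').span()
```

A backreference is literal: `\1` must see the identical characters the first group matched.
Unlike `match`, `search` isn't anchored — it looks for the pattern anywhere in the string.
The match spans [0:6] → 'qqq9w3'.
Captured: group 1 = 'q'.

(0, 6)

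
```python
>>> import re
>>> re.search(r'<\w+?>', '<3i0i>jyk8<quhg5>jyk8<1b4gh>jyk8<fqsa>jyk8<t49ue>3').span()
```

(0, 6)

Unlike `match`, `search` isn't anchored — it looks for the pattern anywhere in the string.
The match spans [0:6] → '<3i0i>'.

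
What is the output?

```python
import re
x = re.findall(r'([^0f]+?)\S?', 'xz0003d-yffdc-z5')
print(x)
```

['x', '3', '-', 'd', '-', '5']

Pattern: one or more of any character except [0f] (lazy) (captured); then optionally a non-whitespace character.
Because the quantifier is non-greedy, it stops expanding at the earliest point where the rest of the pattern can succeed.
Walking the string: at [0:2] match 'xz', group 1 = 'x'; at [5:7] match '3d', group 1 = '3'; at [7:9] match '-y', group 1 = '-'; at [11:13] match 'dc', group 1 = 'd'; at [13:15] match '-z', group 1 = '-'; ….
`findall` collects group 1 from each match (6 total).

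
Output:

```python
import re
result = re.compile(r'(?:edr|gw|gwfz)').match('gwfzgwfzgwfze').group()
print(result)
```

The regex engine tests alternatives in the order written; an earlier branch that matches wins even if a later one would match more.
`re.match` won't scan ahead — the pattern has to work from the very first character.
The match spans [0:2] → 'gw'.

gw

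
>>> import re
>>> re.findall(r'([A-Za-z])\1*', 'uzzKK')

`\1` is not a pattern — it's the concrete string captured by group 1, re-applied verbatim.
Matches: at [0:1] match 'u', group 1 = 'u'; at [1:3] match 'zz', group 1 = 'z'; at [3:5] match 'KK', group 1 = 'K'.
`findall` collects group 1 from each match (3 total).

['u', 'z', 'K']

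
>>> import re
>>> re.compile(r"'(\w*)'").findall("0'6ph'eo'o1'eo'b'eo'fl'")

Walking the string: at [1:6] match "'6ph'", group 1 = '6ph'; at [8:12] match "'o1'", group 1 = 'o1'; at [14:17] match "'b'", group 1 = 'b'; at [19:23] match "'fl'", group 1 = 'fl'.
`findall` collects group 1 from each match (4 total).

['6ph', 'o1', 'b', 'fl']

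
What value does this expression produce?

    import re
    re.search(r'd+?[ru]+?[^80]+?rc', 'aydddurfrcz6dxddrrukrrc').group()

'dddurfrc'

This matches one or more of the literal 'd' (lazy), then one or more of one of [ru] (lazy); then one or more of any character except [80] (lazy), then the literal 'rc'.
With the lazy modifier that quantifier settles for the fewest repetitions that let the rest of the pattern succeed (the atoms after it are unaffected and can still be greedy).
`search` walks the string left to right and returns the first match it finds.
The match spans [2:10] → 'dddurfrc'.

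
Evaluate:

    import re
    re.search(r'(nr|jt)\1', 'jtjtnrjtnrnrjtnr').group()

`\1` is not a pattern — it's the concrete string captured by group 1, re-applied verbatim.
The match spans [0:4] → 'jtjt'.

'jtjt'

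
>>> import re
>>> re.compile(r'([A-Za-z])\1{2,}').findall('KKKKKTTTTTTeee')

`\1` is not a pattern — it's the concrete string captured by group 1, re-applied verbatim.
Because there's exactly one group, `findall` drops the full match and keeps group 1 from each hit.

['K', 'T', 'e']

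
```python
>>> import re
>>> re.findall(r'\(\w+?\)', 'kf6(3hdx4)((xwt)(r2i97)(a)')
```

['(3hdx4)', '(xwt)', '(r2i97)', '(a)']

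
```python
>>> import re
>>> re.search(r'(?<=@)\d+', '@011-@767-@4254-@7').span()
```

(1, 4)

Lookahead/lookbehind check context without consuming it, so the matched span excludes the asserted characters.
`re.search` scans for the first position where the pattern succeeds.
The match spans [1:4] → '011'.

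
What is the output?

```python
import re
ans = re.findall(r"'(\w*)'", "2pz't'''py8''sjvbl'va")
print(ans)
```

One capturing group, so `findall` returns just the captured substring from each match — 3 in all.

['t', '', '']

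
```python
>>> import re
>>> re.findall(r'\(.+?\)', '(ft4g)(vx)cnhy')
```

Scanning left to right: at [0:6] → '(ft4g)'; at [6:10] → '(vx)'.
With no groups in the pattern, `findall` gives back each whole match — 2 here.

['(ft4g)', '(vx)']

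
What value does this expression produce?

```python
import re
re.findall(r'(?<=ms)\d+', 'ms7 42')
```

['7']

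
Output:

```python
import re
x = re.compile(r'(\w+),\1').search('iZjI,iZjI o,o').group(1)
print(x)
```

iZjI

A backreference is literal: `\1` must see the identical characters the first group matched.
Unlike `match`, `search` isn't anchored — it looks for the pattern anywhere in the string.
The match spans [0:9] → 'iZjI,iZjI'.
Captured: group 1 = 'iZjI'.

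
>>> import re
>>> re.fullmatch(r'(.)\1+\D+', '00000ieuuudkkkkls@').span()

(0, 18)

After group 1 captures some text, `\1` only succeeds where that same text appears again.
For `fullmatch`, every character of the input must be accounted for by the pattern.
The match spans [0:18] → '00000ieuuudkkkkls@'.
Captured: group 1 = '0'.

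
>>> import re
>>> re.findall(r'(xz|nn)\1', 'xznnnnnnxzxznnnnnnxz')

`\1` is not a pattern — it's the concrete string captured by group 1, re-applied verbatim.
With a single group, `findall` returns only what that group captured — 3 items.

['nn', 'xz', 'nn']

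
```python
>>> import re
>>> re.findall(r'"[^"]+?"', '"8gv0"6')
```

['"8gv0"']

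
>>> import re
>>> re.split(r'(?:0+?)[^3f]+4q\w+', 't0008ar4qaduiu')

`split` removes every match and returns the 2 fragments in between.

['t', '']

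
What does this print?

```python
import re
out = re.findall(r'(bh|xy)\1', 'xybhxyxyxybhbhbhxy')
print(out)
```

['xy', 'bh']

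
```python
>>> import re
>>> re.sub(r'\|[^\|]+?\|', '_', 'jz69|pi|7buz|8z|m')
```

'jz69_7buz_m'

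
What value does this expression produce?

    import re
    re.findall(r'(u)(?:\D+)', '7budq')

The pattern matches a literal 'u' (captured); then one or more of a non-digit (non-capturing group).
Matches: at [2:5] match 'udq', group 1 = 'u'.
Because there's exactly one group, `findall` drops the full match and keeps group 1 from the one hit.

['u']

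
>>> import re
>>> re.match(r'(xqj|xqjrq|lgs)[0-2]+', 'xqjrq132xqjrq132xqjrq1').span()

(0, 6)

`re.match` only tries the pattern at the start of the string.
The match spans [0:6] → 'xqjrq1'.
Captured: group 1 = 'xqjrq'.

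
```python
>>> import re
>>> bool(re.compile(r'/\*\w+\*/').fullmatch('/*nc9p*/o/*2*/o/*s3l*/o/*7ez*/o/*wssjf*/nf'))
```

`re.fullmatch` is like wrapping the pattern in `^…$` (in single-line mode).
Here there's no way to consume every character, so the call returns None, and `bool(None)` is False.

False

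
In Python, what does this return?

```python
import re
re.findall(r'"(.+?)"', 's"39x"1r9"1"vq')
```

['39x', '1']

With the lazy modifier that quantifier settles for the fewest repetitions that let the rest of the pattern succeed (the atoms after it are unaffected and can still be greedy).
`findall` collects group 1 from each match (2 total).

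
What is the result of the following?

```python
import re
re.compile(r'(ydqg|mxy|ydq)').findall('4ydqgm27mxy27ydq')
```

`|` is ordered: at each position the engine commits to the first alternative that works.
Walking the string: at [1:5] match 'ydqg', group 1 = 'ydqg'; at [8:11] match 'mxy', group 1 = 'mxy'; at [13:16] match 'ydq', group 1 = 'ydq'.
`findall` collects group 1 from each match (3 total).

['ydqg', 'mxy', 'ydq']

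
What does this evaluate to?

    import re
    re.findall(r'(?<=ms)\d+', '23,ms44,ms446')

['44', '446']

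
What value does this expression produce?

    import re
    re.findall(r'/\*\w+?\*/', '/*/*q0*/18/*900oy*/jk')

['/*q0*/', '/*900oy*/']

Walking the string: at [2:8] → '/*q0*/'; at [10:19] → '/*900oy*/'.
With no groups in the pattern, `findall` gives back each whole match — 2 here.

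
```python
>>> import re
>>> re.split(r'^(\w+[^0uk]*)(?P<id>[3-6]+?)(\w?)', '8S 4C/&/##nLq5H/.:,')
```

['', '8S 4C/&/##nLq', '5', 'H', '/.:,']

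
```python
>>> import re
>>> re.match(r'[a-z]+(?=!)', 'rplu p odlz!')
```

None

`match` is anchored at position 0; if the pattern doesn't fit there, it returns None.
Here the pattern fails at index 0, so the call returns None.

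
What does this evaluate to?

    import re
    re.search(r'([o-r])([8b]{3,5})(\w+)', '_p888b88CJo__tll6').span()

The match spans [1:17] → 'p888b88CJo__tll6'.

(1, 17)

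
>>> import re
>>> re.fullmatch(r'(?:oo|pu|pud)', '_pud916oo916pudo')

None

For `fullmatch`, every character of the input must be accounted for by the pattern.
Here the string isn't matched end-to-end, so the call returns None.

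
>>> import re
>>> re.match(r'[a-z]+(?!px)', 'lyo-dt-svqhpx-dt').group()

The negative lookahead/lookbehind blocks any match where the forbidden context is present.
With `match`, the pattern is implicitly anchored at the beginning.
The match spans [0:3] → 'lyo'.

'lyo'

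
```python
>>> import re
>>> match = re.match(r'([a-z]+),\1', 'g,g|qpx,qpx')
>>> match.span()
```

(0, 3)

`\1` has to match the exact text group 1 already captured.
`re.match` won't scan ahead — the pattern has to work from the very first character.
The match spans [0:3] → 'g,g'.
Captured: group 1 = 'g'.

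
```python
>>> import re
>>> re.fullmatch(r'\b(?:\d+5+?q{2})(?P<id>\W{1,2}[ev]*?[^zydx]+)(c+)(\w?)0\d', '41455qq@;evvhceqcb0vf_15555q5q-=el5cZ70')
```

None

Pattern: a word boundary (`\b`, zero-width); then one or more of a digit, then one or more of the literal '5' (lazy), then exactly 2 of the literal 'q' (non-capturing group); then 1 to 2 of a non-word character, then zero or more of one of [ev] (lazy), then one or more of any character except [zydx] (captured as 'id'); then one or more of a literal 'c' (captured); then optionally a word character (captured); then a literal '0', then a digit.
`re.fullmatch` requires the pattern to consume the entire string.
Here the pattern can't cover the whole string, so the call returns None.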